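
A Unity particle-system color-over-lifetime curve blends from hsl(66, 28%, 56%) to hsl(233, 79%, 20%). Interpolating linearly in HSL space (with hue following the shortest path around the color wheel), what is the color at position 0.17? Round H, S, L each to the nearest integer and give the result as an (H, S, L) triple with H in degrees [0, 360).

Hue arc: Δh = 233 − 66 = 167° (|Δh| ≤ 180, already the shorter path).
H = 66 + 0.17 × (167) = 94.39 → 94°
S = 28 + 0.17 × (79 − 28) = 36.67 → 37%
L = 56 + 0.17 × (20 − 56) = 49.88 → 50%

(94, 37, 50)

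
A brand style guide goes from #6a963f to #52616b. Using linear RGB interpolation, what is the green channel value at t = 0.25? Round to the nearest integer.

G₁ = 150 (from #6a963f), G₂ = 97 (from #52616b).
G = 150 + 0.25 × (97 − 150) = 136.75 → 137

137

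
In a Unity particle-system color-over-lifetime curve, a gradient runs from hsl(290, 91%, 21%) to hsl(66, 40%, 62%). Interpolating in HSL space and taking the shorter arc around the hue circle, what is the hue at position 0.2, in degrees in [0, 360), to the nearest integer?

317

Hue: 66 − 290 = -224°, but |-224| > 180 so the shorter arc goes the other way: Δh = -224 + 360 = 136°.
H = 290 + 0.2 × (136) = 317.2 → 317°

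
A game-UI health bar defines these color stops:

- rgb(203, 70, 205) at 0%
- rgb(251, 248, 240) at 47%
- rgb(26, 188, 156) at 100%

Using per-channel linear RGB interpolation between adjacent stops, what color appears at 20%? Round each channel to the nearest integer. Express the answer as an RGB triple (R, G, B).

(223, 146, 220)

20% lies between the 0% and 47% stops, so the local fraction is t = (20 − 0)/(47 − 0) = 20/47 ≈ 0.4255.
R = 203 + 0.4255 × (251 − 203) = 223.424 → 223
G = 70 + 0.4255 × (248 − 70) = 145.739 → 146
B = 205 + 0.4255 × (240 − 205) = 219.893 → 220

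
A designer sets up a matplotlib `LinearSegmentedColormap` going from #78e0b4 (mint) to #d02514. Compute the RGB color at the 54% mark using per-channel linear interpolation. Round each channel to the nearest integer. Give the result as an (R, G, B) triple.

#78e0b4 → (120, 224, 180); #d02514 → (208, 37, 20).
54% corresponds to t = 0.54.
R = 120 + 0.54 × (208 − 120) = 120 + 0.54 × 88 = 167.52 → 168
G = 224 + 0.54 × (37 − 224) = 224 + 0.54 × -187 = 123.02 → 123
B = 180 + 0.54 × (20 − 180) = 180 + 0.54 × -160 = 93.6 → 94

(168, 123, 94)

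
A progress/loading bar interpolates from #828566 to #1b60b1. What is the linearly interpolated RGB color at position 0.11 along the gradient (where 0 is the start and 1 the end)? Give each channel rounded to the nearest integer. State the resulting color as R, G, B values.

(119, 129, 110)

#828566 → (130, 133, 102); #1b60b1 → (27, 96, 177).
R = 130 + 0.11 × (27 − 130) = 130 + 0.11 × -103 = 118.67 → 119
G = 133 + 0.11 × (96 − 133) = 133 + 0.11 × -37 = 128.93 → 129
B = 102 + 0.11 × (177 − 102) = 102 + 0.11 × 75 = 110.25 → 110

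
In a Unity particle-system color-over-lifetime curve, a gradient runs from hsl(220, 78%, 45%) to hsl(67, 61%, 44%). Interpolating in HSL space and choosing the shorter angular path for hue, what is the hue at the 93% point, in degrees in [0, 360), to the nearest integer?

78

Hue arc: Δh = 67 − 220 = -153° (|Δh| ≤ 180, already the shorter path).
H = 220 + 0.93 × (-153) = 77.71 → 78°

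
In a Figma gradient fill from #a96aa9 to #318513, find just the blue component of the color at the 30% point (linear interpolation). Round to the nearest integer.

124

B₁ = 169 (from #a96aa9), B₂ = 19 (from #318513).
B = 169 + 0.3 × (19 − 169) = 124 → 124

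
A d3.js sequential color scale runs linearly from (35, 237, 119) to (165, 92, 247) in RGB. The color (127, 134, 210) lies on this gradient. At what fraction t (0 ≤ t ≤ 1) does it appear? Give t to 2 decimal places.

0.71

Invert the lerp on the G channel (largest span, 145): t = (134 − 237) / (92 − 237) = -103/-145 = 0.71034.
Check on R: (127 − 35)/(165 − 35) = 0.7077 ✓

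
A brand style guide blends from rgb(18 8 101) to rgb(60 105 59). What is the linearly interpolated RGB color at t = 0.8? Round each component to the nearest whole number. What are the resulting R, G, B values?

(52, 86, 67)

R = 18 + 0.8 × (60 − 18) = 18 + 0.8 × 42 = 51.6 → 52
G = 8 + 0.8 × (105 − 8) = 8 + 0.8 × 97 = 85.6 → 86
B = 101 + 0.8 × (59 − 101) = 101 + 0.8 × -42 = 67.4 → 67
So the blended color is (52, 86, 67), about #345643.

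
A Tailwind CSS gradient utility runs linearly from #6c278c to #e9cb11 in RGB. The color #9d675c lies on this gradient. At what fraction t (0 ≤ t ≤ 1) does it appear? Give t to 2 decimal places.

Invert the lerp on the G channel (largest span, 164): t = (103 − 39) / (203 − 39) = 64/164 = 0.39024.
Check on R: (157 − 108)/(233 − 108) = 0.392 ✓

0.39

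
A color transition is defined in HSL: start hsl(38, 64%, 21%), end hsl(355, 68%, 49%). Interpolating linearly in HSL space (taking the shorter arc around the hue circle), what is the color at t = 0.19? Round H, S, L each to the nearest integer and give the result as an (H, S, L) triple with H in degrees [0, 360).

(30, 65, 26)

Hue: 355 − 38 = 317°, but |317| > 180 so the shorter arc goes the other way: Δh = 317 − 360 = -43°.
H = 38 + 0.19 × (-43) = 29.83 → 30°
S = 64 + 0.19 × (68 − 64) = 64.76 → 65%
L = 21 + 0.19 × (49 − 21) = 26.32 → 26%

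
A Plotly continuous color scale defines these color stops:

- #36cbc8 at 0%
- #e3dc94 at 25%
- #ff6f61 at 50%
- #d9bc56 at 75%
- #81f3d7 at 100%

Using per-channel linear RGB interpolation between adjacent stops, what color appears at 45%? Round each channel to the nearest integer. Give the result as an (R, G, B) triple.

45% lies between the 25% and 50% stops, so the local fraction is t = (45 − 25)/(50 − 25) = 20/25 ≈ 0.8.
#e3dc94 → (227, 220, 148); #ff6f61 → (255, 111, 97).
R = 227 + 0.8 × (255 − 227) = 249.4 → 249
G = 220 + 0.8 × (111 − 220) = 132.8 → 133
B = 148 + 0.8 × (97 − 148) = 107.2 → 107

(249, 133, 107)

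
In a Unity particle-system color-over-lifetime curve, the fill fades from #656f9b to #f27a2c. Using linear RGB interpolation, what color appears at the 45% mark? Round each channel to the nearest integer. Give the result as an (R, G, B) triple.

#656f9b → (101, 111, 155); #f27a2c → (242, 122, 44).
45% corresponds to t = 0.45.
R = 101 + 0.45 × (242 − 101) = 101 + 0.45 × 141 = 164.45 → 164
G = 111 + 0.45 × (122 − 111) = 111 + 0.45 × 11 = 115.95 → 116
B = 155 + 0.45 × (44 − 155) = 155 + 0.45 × -111 = 105.05 → 105

(164, 116, 105)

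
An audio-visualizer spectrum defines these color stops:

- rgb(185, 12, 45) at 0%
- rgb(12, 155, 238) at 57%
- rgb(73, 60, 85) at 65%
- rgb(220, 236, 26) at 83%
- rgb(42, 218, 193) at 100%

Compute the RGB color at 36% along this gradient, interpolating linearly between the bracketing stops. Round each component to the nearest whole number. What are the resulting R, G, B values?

(76, 102, 167)

36% lies between the 0% and 57% stops, so the local fraction is t = (36 − 0)/(57 − 0) = 36/57 ≈ 0.6316.
R = 185 + 0.6316 × (12 − 185) = 75.733 → 76
G = 12 + 0.6316 × (155 − 12) = 102.319 → 102
B = 45 + 0.6316 × (238 − 45) = 166.899 → 167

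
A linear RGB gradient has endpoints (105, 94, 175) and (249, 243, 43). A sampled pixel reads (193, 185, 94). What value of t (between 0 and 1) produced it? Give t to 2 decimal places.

0.61

Invert the lerp on the G channel (largest span, 149): t = (185 − 94) / (243 − 94) = 91/149 = 0.61074.
Check on R: (193 − 105)/(249 − 105) = 0.6111 ✓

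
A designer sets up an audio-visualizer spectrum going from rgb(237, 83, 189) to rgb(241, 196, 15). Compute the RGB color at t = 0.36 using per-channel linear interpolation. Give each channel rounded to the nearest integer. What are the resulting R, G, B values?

R = 237 + 0.36 × (241 − 237) = 237 + 0.36 × 4 = 238.44 → 238
G = 83 + 0.36 × (196 − 83) = 83 + 0.36 × 113 = 123.68 → 124
B = 189 + 0.36 × (15 − 189) = 189 + 0.36 × -174 = 126.36 → 126

(238, 124, 126)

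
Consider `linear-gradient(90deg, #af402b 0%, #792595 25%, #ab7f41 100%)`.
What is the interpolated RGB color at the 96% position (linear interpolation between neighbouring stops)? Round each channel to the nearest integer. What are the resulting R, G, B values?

96% lies between the 25% and 100% stops, so the local fraction is t = (96 − 25)/(100 − 25) = 71/75 ≈ 0.9467.
#792595 → (121, 37, 149); #ab7f41 → (171, 127, 65).
R = 121 + 0.9467 × (171 − 121) = 168.335 → 168
G = 37 + 0.9467 × (127 − 37) = 122.203 → 122
B = 149 + 0.9467 × (65 − 149) = 69.477 → 69

(168, 122, 69)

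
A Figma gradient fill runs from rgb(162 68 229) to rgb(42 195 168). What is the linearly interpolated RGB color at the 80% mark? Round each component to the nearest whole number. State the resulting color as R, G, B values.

80% corresponds to t = 0.8.
R = 162 + 0.8 × (42 − 162) = 162 + 0.8 × -120 = 66 → 66
G = 68 + 0.8 × (195 − 68) = 68 + 0.8 × 127 = 169.6 → 170
B = 229 + 0.8 × (168 − 229) = 229 + 0.8 × -61 = 180.2 → 180
So the blended color is (66, 170, 180), about #42aab4.

(66, 170, 180)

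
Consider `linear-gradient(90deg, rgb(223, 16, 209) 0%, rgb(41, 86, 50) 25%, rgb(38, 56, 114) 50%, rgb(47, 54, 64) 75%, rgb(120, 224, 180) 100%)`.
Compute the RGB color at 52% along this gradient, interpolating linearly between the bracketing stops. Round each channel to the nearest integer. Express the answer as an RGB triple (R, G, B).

(39, 56, 110)

52% lies between the 50% and 75% stops, so the local fraction is t = (52 − 50)/(75 − 50) = 2/25 ≈ 0.08.
R = 38 + 0.08 × (47 − 38) = 38.72 → 39
G = 56 + 0.08 × (54 − 56) = 55.84 → 56
B = 114 + 0.08 × (64 − 114) = 110 → 110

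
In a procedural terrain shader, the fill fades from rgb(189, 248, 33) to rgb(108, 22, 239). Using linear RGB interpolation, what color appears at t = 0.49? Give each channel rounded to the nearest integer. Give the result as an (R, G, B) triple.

R = 189 + 0.49 × (108 − 189) = 189 + 0.49 × -81 = 149.31 → 149
G = 248 + 0.49 × (22 − 248) = 248 + 0.49 × -226 = 137.26 → 137
B = 33 + 0.49 × (239 − 33) = 33 + 0.49 × 206 = 133.94 → 134

(149, 137, 134)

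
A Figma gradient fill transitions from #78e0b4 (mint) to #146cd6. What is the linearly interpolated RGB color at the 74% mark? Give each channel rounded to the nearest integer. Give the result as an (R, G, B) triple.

(46, 138, 205)

#78e0b4 → (120, 224, 180); #146cd6 → (20, 108, 214).
74% corresponds to t = 0.74.
R = 120 + 0.74 × (20 − 120) = 120 + 0.74 × -100 = 46 → 46
G = 224 + 0.74 × (108 − 224) = 224 + 0.74 × -116 = 138.16 → 138
B = 180 + 0.74 × (214 − 180) = 180 + 0.74 × 34 = 205.16 → 205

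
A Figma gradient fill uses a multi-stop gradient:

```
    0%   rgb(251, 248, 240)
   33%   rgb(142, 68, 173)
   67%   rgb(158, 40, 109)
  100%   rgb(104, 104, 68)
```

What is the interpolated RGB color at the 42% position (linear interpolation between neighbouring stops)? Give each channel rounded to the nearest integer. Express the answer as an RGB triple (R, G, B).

(146, 61, 156)

42% lies between the 33% and 67% stops, so the local fraction is t = (42 − 33)/(67 − 33) = 9/34 ≈ 0.2647.
R = 142 + 0.2647 × (158 − 142) = 146.235 → 146
G = 68 + 0.2647 × (40 − 68) = 60.588 → 61
B = 173 + 0.2647 × (109 − 173) = 156.059 → 156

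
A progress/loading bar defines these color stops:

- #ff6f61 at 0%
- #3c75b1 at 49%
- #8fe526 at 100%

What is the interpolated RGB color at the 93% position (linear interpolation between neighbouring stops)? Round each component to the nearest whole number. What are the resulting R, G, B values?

(132, 214, 57)

93% lies between the 49% and 100% stops, so the local fraction is t = (93 − 49)/(100 − 49) = 44/51 ≈ 0.8627.
#3c75b1 → (60, 117, 177); #8fe526 → (143, 229, 38).
R = 60 + 0.8627 × (143 − 60) = 131.604 → 132
G = 117 + 0.8627 × (229 − 117) = 213.622 → 214
B = 177 + 0.8627 × (38 − 177) = 57.085 → 57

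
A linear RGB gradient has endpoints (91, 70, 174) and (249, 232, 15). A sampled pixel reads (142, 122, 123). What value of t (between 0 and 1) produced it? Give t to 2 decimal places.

0.32

Invert the lerp on the G channel (largest span, 162): t = (122 − 70) / (232 − 70) = 52/162 = 0.32099.
Check on R: (142 − 91)/(249 − 91) = 0.3228 ✓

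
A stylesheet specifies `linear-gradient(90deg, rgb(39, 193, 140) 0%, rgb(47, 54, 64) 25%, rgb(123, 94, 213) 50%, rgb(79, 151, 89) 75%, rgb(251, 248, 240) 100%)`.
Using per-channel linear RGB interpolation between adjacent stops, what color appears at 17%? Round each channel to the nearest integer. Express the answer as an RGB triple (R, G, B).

17% lies between the 0% and 25% stops, so the local fraction is t = (17 − 0)/(25 − 0) = 17/25 ≈ 0.68.
R = 39 + 0.68 × (47 − 39) = 44.44 → 44
G = 193 + 0.68 × (54 − 193) = 98.48 → 98
B = 140 + 0.68 × (64 − 140) = 88.32 → 88

(44, 98, 88)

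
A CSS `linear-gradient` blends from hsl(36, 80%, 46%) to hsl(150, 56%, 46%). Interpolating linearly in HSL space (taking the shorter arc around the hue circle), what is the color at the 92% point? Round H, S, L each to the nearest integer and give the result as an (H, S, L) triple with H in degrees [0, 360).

Hue arc: Δh = 150 − 36 = 114° (|Δh| ≤ 180, already the shorter path).
H = 36 + 0.92 × (114) = 140.88 → 141°
S = 80 + 0.92 × (56 − 80) = 57.92 → 58%
L = 46 + 0.92 × (46 − 46) = 46 → 46%

(141, 58, 46)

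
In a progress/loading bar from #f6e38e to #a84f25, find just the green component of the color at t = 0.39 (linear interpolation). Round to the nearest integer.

169

G₁ = 227 (from #f6e38e), G₂ = 79 (from #a84f25).
G = 227 + 0.39 × (79 − 227) = 169.28 → 169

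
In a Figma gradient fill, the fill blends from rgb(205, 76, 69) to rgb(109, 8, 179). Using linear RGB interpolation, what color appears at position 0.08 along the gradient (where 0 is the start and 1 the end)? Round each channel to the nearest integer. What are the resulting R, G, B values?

R = 205 + 0.08 × (109 − 205) = 205 + 0.08 × -96 = 197.32 → 197
G = 76 + 0.08 × (8 − 76) = 76 + 0.08 × -68 = 70.56 → 71
B = 69 + 0.08 × (179 − 69) = 69 + 0.08 × 110 = 77.8 → 78
So the blended color is (197, 71, 78), about #c5474e.

(197, 71, 78)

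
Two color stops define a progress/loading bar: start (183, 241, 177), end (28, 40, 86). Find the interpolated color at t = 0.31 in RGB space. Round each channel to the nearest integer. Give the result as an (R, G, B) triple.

R = 183 + 0.31 × (28 − 183) = 183 + 0.31 × -155 = 134.95 → 135
G = 241 + 0.31 × (40 − 241) = 241 + 0.31 × -201 = 178.69 → 179
B = 177 + 0.31 × (86 − 177) = 177 + 0.31 × -91 = 148.79 → 149

(135, 179, 149)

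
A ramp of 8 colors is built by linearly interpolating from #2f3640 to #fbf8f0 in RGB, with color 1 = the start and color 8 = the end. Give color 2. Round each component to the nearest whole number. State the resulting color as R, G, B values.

(76, 82, 89)

With 8 swatches and endpoints inclusive, swatch 2 sits at t = (2 − 1)/(8 − 1) = 1/7 ≈ 0.1429.
#2f3640 → (47, 54, 64); #fbf8f0 → (251, 248, 240).
R = 47 + 0.1429 × (251 − 47) = 76.152 → 76
G = 54 + 0.1429 × (248 − 54) = 81.723 → 82
B = 64 + 0.1429 × (240 − 64) = 89.15 → 89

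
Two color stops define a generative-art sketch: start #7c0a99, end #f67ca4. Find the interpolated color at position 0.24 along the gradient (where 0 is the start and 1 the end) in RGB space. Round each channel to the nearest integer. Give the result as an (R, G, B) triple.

(153, 37, 156)

#7c0a99 → (124, 10, 153); #f67ca4 → (246, 124, 164).
R = 124 + 0.24 × (246 − 124) = 124 + 0.24 × 122 = 153.28 → 153
G = 10 + 0.24 × (124 − 10) = 10 + 0.24 × 114 = 37.36 → 37
B = 153 + 0.24 × (164 − 153) = 153 + 0.24 × 11 = 155.64 → 156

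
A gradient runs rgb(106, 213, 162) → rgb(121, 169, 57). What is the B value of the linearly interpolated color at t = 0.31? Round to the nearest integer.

129

B = 162 + 0.31 × (57 − 162) = 129.45 → 129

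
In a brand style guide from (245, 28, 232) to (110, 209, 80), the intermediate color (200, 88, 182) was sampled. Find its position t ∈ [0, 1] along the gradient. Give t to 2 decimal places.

0.33

Invert the lerp on the G channel (largest span, 181): t = (88 − 28) / (209 − 28) = 60/181 = 0.33149.
Check on R: (200 − 245)/(110 − 245) = 0.3333 ✓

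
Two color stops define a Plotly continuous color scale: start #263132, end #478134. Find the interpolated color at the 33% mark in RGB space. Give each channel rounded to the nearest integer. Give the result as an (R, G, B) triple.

#263132 → (38, 49, 50); #478134 → (71, 129, 52).
33% corresponds to t = 0.33.
R = 38 + 0.33 × (71 − 38) = 38 + 0.33 × 33 = 48.89 → 49
G = 49 + 0.33 × (129 − 49) = 49 + 0.33 × 80 = 75.4 → 75
B = 50 + 0.33 × (52 − 50) = 50 + 0.33 × 2 = 50.66 → 51

(49, 75, 51)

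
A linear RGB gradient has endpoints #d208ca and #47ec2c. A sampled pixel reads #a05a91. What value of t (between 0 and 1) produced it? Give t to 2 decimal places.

Invert the lerp on the G channel (largest span, 228): t = (90 − 8) / (236 − 8) = 82/228 = 0.35965.
Check on R: (160 − 210)/(71 − 210) = 0.3597 ✓

0.36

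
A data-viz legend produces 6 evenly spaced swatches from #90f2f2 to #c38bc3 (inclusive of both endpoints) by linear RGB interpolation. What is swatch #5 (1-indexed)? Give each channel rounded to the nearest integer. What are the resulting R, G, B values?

(185, 160, 204)

With 6 swatches and endpoints inclusive, swatch 5 sits at t = (5 − 1)/(6 − 1) = 4/5 ≈ 0.8.
#90f2f2 → (144, 242, 242); #c38bc3 → (195, 139, 195).
R = 144 + 0.8 × (195 − 144) = 184.8 → 185
G = 242 + 0.8 × (139 − 242) = 159.6 → 160
B = 242 + 0.8 × (195 − 242) = 204.4 → 204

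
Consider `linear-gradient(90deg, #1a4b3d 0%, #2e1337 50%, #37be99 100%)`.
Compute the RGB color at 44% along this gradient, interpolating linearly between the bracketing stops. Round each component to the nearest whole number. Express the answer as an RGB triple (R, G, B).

(44, 26, 56)

44% lies between the 0% and 50% stops, so the local fraction is t = (44 − 0)/(50 − 0) = 44/50 ≈ 0.88.
#1a4b3d → (26, 75, 61); #2e1337 → (46, 19, 55).
R = 26 + 0.88 × (46 − 26) = 43.6 → 44
G = 75 + 0.88 × (19 − 75) = 25.72 → 26
B = 61 + 0.88 × (55 − 61) = 55.72 → 56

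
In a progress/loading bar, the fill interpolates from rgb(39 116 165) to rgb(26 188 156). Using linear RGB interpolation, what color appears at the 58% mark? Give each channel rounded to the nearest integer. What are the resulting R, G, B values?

58% corresponds to t = 0.58.
R = 39 + 0.58 × (26 − 39) = 39 + 0.58 × -13 = 31.46 → 31
G = 116 + 0.58 × (188 − 116) = 116 + 0.58 × 72 = 157.76 → 158
B = 165 + 0.58 × (156 − 165) = 165 + 0.58 × -9 = 159.78 → 160

(31, 158, 160)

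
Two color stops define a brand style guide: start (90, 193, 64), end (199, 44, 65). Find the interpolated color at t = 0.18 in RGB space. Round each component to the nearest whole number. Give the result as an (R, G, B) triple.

(110, 166, 64)

R = 90 + 0.18 × (199 − 90) = 90 + 0.18 × 109 = 109.62 → 110
G = 193 + 0.18 × (44 − 193) = 193 + 0.18 × -149 = 166.18 → 166
B = 64 + 0.18 × (65 − 64) = 64 + 0.18 × 1 = 64.18 → 64
So the blended color is (110, 166, 64), about #6ea640.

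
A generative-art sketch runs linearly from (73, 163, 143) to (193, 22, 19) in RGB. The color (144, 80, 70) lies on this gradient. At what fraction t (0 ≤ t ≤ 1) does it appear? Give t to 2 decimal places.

Invert the lerp on the G channel (largest span, 141): t = (80 − 163) / (22 − 163) = -83/-141 = 0.58865.
Check on R: (144 − 73)/(193 − 73) = 0.5917 ✓

0.59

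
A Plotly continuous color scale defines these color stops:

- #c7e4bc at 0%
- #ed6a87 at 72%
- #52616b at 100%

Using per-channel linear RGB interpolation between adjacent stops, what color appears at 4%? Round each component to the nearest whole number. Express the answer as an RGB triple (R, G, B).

4% lies between the 0% and 72% stops, so the local fraction is t = (4 − 0)/(72 − 0) = 4/72 ≈ 0.0556.
#c7e4bc → (199, 228, 188); #ed6a87 → (237, 106, 135).
R = 199 + 0.0556 × (237 − 199) = 201.113 → 201
G = 228 + 0.0556 × (106 − 228) = 221.217 → 221
B = 188 + 0.0556 × (135 − 188) = 185.053 → 185

(201, 221, 185)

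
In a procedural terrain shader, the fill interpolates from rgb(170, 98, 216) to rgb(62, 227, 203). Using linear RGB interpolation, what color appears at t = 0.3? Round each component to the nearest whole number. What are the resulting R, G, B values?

(138, 137, 212)

R = 170 + 0.3 × (62 − 170) = 170 + 0.3 × -108 = 137.6 → 138
G = 98 + 0.3 × (227 − 98) = 98 + 0.3 × 129 = 136.7 → 137
B = 216 + 0.3 × (203 − 216) = 216 + 0.3 × -13 = 212.1 → 212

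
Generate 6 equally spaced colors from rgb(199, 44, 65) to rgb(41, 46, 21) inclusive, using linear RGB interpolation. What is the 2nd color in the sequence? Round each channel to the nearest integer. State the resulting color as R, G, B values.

With 6 swatches and endpoints inclusive, swatch 2 sits at t = (2 − 1)/(6 − 1) = 1/5 ≈ 0.2.
R = 199 + 0.2 × (41 − 199) = 167.4 → 167
G = 44 + 0.2 × (46 − 44) = 44.4 → 44
B = 65 + 0.2 × (21 − 65) = 56.2 → 56

(167, 44, 56)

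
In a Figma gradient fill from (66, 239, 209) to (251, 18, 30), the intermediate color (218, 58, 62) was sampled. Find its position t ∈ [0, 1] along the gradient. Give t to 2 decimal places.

Invert the lerp on the G channel (largest span, 221): t = (58 − 239) / (18 − 239) = -181/-221 = 0.819.
Check on R: (218 − 66)/(251 − 66) = 0.8216 ✓

0.82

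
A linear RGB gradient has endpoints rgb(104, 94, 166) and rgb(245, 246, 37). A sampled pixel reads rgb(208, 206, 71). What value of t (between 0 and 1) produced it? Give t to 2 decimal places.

Invert the lerp on the G channel (largest span, 152): t = (206 − 94) / (246 − 94) = 112/152 = 0.73684.
Check on R: (208 − 104)/(245 − 104) = 0.7376 ✓

0.74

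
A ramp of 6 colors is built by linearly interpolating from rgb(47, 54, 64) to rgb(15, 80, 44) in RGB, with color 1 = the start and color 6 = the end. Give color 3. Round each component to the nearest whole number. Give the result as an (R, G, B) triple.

With 6 swatches and endpoints inclusive, swatch 3 sits at t = (3 − 1)/(6 − 1) = 2/5 ≈ 0.4.
R = 47 + 0.4 × (15 − 47) = 34.2 → 34
G = 54 + 0.4 × (80 − 54) = 64.4 → 64
B = 64 + 0.4 × (44 − 64) = 56 → 56

(34, 64, 56)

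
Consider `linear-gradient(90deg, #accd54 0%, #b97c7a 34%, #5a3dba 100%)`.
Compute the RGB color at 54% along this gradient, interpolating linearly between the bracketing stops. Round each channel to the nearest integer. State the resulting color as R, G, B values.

(156, 105, 141)

54% lies between the 34% and 100% stops, so the local fraction is t = (54 − 34)/(100 − 34) = 20/66 ≈ 0.303.
#b97c7a → (185, 124, 122); #5a3dba → (90, 61, 186).
R = 185 + 0.303 × (90 − 185) = 156.215 → 156
G = 124 + 0.303 × (61 − 124) = 104.911 → 105
B = 122 + 0.303 × (186 − 122) = 141.392 → 141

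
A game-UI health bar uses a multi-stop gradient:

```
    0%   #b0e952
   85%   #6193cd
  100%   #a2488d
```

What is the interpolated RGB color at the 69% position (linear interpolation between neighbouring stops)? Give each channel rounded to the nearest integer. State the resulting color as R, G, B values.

69% lies between the 0% and 85% stops, so the local fraction is t = (69 − 0)/(85 − 0) = 69/85 ≈ 0.8118.
#b0e952 → (176, 233, 82); #6193cd → (97, 147, 205).
R = 176 + 0.8118 × (97 − 176) = 111.868 → 112
G = 233 + 0.8118 × (147 − 233) = 163.185 → 163
B = 82 + 0.8118 × (205 − 82) = 181.851 → 182

(112, 163, 182)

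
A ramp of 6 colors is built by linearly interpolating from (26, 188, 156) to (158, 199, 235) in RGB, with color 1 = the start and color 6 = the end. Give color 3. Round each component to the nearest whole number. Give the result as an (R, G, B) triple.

With 6 swatches and endpoints inclusive, swatch 3 sits at t = (3 − 1)/(6 − 1) = 2/5 ≈ 0.4.
R = 26 + 0.4 × (158 − 26) = 78.8 → 79
G = 188 + 0.4 × (199 − 188) = 192.4 → 192
B = 156 + 0.4 × (235 − 156) = 187.6 → 188

(79, 192, 188)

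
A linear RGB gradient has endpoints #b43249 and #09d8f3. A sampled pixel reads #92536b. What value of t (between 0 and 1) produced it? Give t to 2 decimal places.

Invert the lerp on the R channel (largest span, 171): t = (146 − 180) / (9 − 180) = -34/-171 = 0.19883.
Check on G: (83 − 50)/(216 − 50) = 0.1988 ✓

0.20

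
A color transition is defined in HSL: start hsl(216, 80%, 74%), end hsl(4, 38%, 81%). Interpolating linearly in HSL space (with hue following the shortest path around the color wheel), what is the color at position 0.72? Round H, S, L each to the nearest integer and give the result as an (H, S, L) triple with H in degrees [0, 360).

Hue: 4 − 216 = -212°, but |-212| > 180 so the shorter arc goes the other way: Δh = -212 + 360 = 148°.
H = 216 + 0.72 × (148) = 322.56 → 323°
S = 80 + 0.72 × (38 − 80) = 49.76 → 50%
L = 74 + 0.72 × (81 − 74) = 79.04 → 79%

(323, 50, 79)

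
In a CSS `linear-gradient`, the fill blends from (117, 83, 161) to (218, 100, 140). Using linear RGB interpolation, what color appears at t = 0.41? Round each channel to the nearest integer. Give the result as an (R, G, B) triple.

R = 117 + 0.41 × (218 − 117) = 117 + 0.41 × 101 = 158.41 → 158
G = 83 + 0.41 × (100 − 83) = 83 + 0.41 × 17 = 89.97 → 90
B = 161 + 0.41 × (140 − 161) = 161 + 0.41 × -21 = 152.39 → 152

(158, 90, 152)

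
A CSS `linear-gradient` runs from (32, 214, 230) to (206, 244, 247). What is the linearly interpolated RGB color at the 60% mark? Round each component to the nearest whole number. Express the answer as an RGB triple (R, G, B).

60% corresponds to t = 0.6.
R = 32 + 0.6 × (206 − 32) = 32 + 0.6 × 174 = 136.4 → 136
G = 214 + 0.6 × (244 − 214) = 214 + 0.6 × 30 = 232 → 232
B = 230 + 0.6 × (247 − 230) = 230 + 0.6 × 17 = 240.2 → 240
So the blended color is (136, 232, 240), about #88e8f0.

(136, 232, 240)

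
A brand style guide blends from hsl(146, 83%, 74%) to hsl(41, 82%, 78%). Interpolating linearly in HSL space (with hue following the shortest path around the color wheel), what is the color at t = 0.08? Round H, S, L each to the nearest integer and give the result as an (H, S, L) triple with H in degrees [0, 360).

(138, 83, 74)

Hue arc: Δh = 41 − 146 = -105° (|Δh| ≤ 180, already the shorter path).
H = 146 + 0.08 × (-105) = 137.6 → 138°
S = 83 + 0.08 × (82 − 83) = 82.92 → 83%
L = 74 + 0.08 × (78 − 74) = 74.32 → 74%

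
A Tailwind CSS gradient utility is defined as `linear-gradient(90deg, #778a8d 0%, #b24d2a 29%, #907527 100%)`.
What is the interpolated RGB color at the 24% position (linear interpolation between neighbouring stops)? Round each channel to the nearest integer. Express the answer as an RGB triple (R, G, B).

(168, 88, 59)

24% lies between the 0% and 29% stops, so the local fraction is t = (24 − 0)/(29 − 0) = 24/29 ≈ 0.8276.
#778a8d → (119, 138, 141); #b24d2a → (178, 77, 42).
R = 119 + 0.8276 × (178 − 119) = 167.828 → 168
G = 138 + 0.8276 × (77 − 138) = 87.516 → 88
B = 141 + 0.8276 × (42 − 141) = 59.068 → 59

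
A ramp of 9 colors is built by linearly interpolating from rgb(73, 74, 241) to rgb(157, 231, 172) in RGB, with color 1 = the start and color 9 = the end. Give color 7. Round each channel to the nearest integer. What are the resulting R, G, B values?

(136, 192, 189)

With 9 swatches and endpoints inclusive, swatch 7 sits at t = (7 − 1)/(9 − 1) = 6/8 ≈ 0.75.
R = 73 + 0.75 × (157 − 73) = 136 → 136
G = 74 + 0.75 × (231 − 74) = 191.75 → 192
B = 241 + 0.75 × (172 − 241) = 189.25 → 189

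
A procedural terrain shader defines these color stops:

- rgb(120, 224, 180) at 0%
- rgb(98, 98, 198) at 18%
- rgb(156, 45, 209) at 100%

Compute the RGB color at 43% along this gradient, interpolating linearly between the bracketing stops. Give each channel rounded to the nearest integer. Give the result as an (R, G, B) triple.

43% lies between the 18% and 100% stops, so the local fraction is t = (43 − 18)/(100 − 18) = 25/82 ≈ 0.3049.
R = 98 + 0.3049 × (156 − 98) = 115.684 → 116
G = 98 + 0.3049 × (45 − 98) = 81.84 → 82
B = 198 + 0.3049 × (209 − 198) = 201.354 → 201

(116, 82, 201)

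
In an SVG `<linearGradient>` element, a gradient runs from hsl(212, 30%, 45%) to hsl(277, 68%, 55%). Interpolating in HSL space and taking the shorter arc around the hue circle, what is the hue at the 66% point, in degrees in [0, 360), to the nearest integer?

Hue arc: Δh = 277 − 212 = 65° (|Δh| ≤ 180, already the shorter path).
H = 212 + 0.66 × (65) = 254.9 → 255°

255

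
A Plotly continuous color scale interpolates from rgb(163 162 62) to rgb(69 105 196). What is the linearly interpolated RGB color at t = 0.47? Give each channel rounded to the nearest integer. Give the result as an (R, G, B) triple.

R = 163 + 0.47 × (69 − 163) = 163 + 0.47 × -94 = 118.82 → 119
G = 162 + 0.47 × (105 − 162) = 162 + 0.47 × -57 = 135.21 → 135
B = 62 + 0.47 × (196 − 62) = 62 + 0.47 × 134 = 124.98 → 125

(119, 135, 125)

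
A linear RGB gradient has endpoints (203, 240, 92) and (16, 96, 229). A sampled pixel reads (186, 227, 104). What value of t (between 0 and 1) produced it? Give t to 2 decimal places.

Invert the lerp on the R channel (largest span, 187): t = (186 − 203) / (16 − 203) = -17/-187 = 0.090909.
Check on G: (227 − 240)/(96 − 240) = 0.09028 ✓

0.09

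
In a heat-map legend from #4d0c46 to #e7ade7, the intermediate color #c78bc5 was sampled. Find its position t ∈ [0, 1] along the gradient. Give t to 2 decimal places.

Invert the lerp on the G channel (largest span, 161): t = (139 − 12) / (173 − 12) = 127/161 = 0.78882.
Check on R: (199 − 77)/(231 − 77) = 0.7922 ✓

0.79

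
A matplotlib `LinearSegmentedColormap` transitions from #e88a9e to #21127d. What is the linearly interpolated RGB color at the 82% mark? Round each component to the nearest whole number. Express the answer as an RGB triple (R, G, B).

#e88a9e → (232, 138, 158); #21127d → (33, 18, 125).
82% corresponds to t = 0.82.
R = 232 + 0.82 × (33 − 232) = 232 + 0.82 × -199 = 68.82 → 69
G = 138 + 0.82 × (18 − 138) = 138 + 0.82 × -120 = 39.6 → 40
B = 158 + 0.82 × (125 − 158) = 158 + 0.82 × -33 = 130.94 → 131
So the blended color is (69, 40, 131), about #452883.

(69, 40, 131)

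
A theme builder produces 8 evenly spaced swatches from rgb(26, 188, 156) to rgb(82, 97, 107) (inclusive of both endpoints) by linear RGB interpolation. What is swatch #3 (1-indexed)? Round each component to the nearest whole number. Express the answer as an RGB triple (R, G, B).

(42, 162, 142)

With 8 swatches and endpoints inclusive, swatch 3 sits at t = (3 − 1)/(8 − 1) = 2/7 ≈ 0.2857.
R = 26 + 0.2857 × (82 − 26) = 41.999 → 42
G = 188 + 0.2857 × (97 − 188) = 162.001 → 162
B = 156 + 0.2857 × (107 − 156) = 142.001 → 142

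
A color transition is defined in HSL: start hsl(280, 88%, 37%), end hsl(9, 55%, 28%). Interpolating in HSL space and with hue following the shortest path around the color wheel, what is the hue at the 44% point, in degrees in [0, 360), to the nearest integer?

319

Hue: 9 − 280 = -271°, but |-271| > 180 so the shorter arc goes the other way: Δh = -271 + 360 = 89°.
H = 280 + 0.44 × (89) = 319.16 → 319°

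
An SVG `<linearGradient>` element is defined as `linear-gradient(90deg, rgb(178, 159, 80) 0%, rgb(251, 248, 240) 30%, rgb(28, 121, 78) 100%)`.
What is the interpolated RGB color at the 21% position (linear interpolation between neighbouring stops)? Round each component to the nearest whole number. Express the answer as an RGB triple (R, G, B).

21% lies between the 0% and 30% stops, so the local fraction is t = (21 − 0)/(30 − 0) = 21/30 ≈ 0.7.
R = 178 + 0.7 × (251 − 178) = 229.1 → 229
G = 159 + 0.7 × (248 − 159) = 221.3 → 221
B = 80 + 0.7 × (240 − 80) = 192 → 192

(229, 221, 192)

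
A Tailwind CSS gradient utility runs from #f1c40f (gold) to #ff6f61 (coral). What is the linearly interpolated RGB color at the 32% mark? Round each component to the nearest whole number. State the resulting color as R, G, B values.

(245, 169, 41)

#f1c40f → (241, 196, 15); #ff6f61 → (255, 111, 97).
32% corresponds to t = 0.32.
R = 241 + 0.32 × (255 − 241) = 241 + 0.32 × 14 = 245.48 → 245
G = 196 + 0.32 × (111 − 196) = 196 + 0.32 × -85 = 168.8 → 169
B = 15 + 0.32 × (97 − 15) = 15 + 0.32 × 82 = 41.24 → 41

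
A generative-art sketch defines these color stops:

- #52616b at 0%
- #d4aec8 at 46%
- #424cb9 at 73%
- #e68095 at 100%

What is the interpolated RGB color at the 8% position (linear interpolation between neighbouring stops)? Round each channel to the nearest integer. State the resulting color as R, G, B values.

8% lies between the 0% and 46% stops, so the local fraction is t = (8 − 0)/(46 − 0) = 8/46 ≈ 0.1739.
#52616b → (82, 97, 107); #d4aec8 → (212, 174, 200).
R = 82 + 0.1739 × (212 − 82) = 104.607 → 105
G = 97 + 0.1739 × (174 − 97) = 110.39 → 110
B = 107 + 0.1739 × (200 − 107) = 123.173 → 123

(105, 110, 123)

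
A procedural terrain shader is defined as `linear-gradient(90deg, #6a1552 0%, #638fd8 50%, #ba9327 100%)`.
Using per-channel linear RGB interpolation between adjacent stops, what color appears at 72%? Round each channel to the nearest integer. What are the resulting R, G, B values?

72% lies between the 50% and 100% stops, so the local fraction is t = (72 − 50)/(100 − 50) = 22/50 ≈ 0.44.
#638fd8 → (99, 143, 216); #ba9327 → (186, 147, 39).
R = 99 + 0.44 × (186 − 99) = 137.28 → 137
G = 143 + 0.44 × (147 − 143) = 144.76 → 145
B = 216 + 0.44 × (39 − 216) = 138.12 → 138

(137, 145, 138)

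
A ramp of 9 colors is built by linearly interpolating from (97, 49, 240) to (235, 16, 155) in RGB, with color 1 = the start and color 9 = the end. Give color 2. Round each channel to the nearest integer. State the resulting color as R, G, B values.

(114, 45, 229)

With 9 swatches and endpoints inclusive, swatch 2 sits at t = (2 − 1)/(9 − 1) = 1/8 ≈ 0.125.
R = 97 + 0.125 × (235 − 97) = 114.25 → 114
G = 49 + 0.125 × (16 − 49) = 44.875 → 45
B = 240 + 0.125 × (155 − 240) = 229.375 → 229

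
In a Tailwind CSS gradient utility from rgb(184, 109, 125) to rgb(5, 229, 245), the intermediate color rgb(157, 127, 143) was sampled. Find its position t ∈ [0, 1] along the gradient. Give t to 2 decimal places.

0.15

Invert the lerp on the R channel (largest span, 179): t = (157 − 184) / (5 − 184) = -27/-179 = 0.15084.
Check on G: (127 − 109)/(229 − 109) = 0.15 ✓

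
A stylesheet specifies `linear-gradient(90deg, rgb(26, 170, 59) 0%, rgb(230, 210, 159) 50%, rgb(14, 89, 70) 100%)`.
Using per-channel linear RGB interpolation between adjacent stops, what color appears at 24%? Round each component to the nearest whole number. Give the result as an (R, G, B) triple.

(124, 189, 107)

24% lies between the 0% and 50% stops, so the local fraction is t = (24 − 0)/(50 − 0) = 24/50 ≈ 0.48.
R = 26 + 0.48 × (230 − 26) = 123.92 → 124
G = 170 + 0.48 × (210 − 170) = 189.2 → 189
B = 59 + 0.48 × (159 − 59) = 107 → 107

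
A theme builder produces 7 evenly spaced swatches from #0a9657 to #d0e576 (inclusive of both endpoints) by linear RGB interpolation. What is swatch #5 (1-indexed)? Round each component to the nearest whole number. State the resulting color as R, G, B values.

(142, 203, 108)

With 7 swatches and endpoints inclusive, swatch 5 sits at t = (5 − 1)/(7 − 1) = 4/6 ≈ 0.6667.
#0a9657 → (10, 150, 87); #d0e576 → (208, 229, 118).
R = 10 + 0.6667 × (208 − 10) = 142.007 → 142
G = 150 + 0.6667 × (229 − 150) = 202.669 → 203
B = 87 + 0.6667 × (118 − 87) = 107.668 → 108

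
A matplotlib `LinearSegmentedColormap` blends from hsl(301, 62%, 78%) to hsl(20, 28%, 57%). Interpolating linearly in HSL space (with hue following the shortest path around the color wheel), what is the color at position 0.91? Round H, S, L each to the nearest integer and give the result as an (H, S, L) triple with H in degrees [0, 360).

(13, 31, 59)

Hue: 20 − 301 = -281°, but |-281| > 180 so the shorter arc goes the other way: Δh = -281 + 360 = 79°.
H = 301 + 0.91 × (79) = 372.89 → 373 → 373 mod 360 = 13°
S = 62 + 0.91 × (28 − 62) = 31.06 → 31%
L = 78 + 0.91 × (57 − 78) = 58.89 → 59%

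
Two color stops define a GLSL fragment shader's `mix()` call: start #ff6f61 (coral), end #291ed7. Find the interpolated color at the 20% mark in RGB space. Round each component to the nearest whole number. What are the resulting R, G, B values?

#ff6f61 → (255, 111, 97); #291ed7 → (41, 30, 215).
20% corresponds to t = 0.2.
R = 255 + 0.2 × (41 − 255) = 255 + 0.2 × -214 = 212.2 → 212
G = 111 + 0.2 × (30 − 111) = 111 + 0.2 × -81 = 94.8 → 95
B = 97 + 0.2 × (215 − 97) = 97 + 0.2 × 118 = 120.6 → 121
So the blended color is (212, 95, 121), about #d45f79.

(212, 95, 121)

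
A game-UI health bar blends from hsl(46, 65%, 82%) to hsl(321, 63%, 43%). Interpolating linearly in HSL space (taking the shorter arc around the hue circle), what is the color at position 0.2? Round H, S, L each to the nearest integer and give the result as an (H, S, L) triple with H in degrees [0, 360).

Hue: 321 − 46 = 275°, but |275| > 180 so the shorter arc goes the other way: Δh = 275 − 360 = -85°.
H = 46 + 0.2 × (-85) = 29 → 29°
S = 65 + 0.2 × (63 − 65) = 64.6 → 65%
L = 82 + 0.2 × (43 − 82) = 74.2 → 74%

(29, 65, 74)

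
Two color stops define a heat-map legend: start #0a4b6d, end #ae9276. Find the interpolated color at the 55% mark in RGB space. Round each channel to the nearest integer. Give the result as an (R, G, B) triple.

#0a4b6d → (10, 75, 109); #ae9276 → (174, 146, 118).
55% corresponds to t = 0.55.
R = 10 + 0.55 × (174 − 10) = 10 + 0.55 × 164 = 100.2 → 100
G = 75 + 0.55 × (146 − 75) = 75 + 0.55 × 71 = 114.05 → 114
B = 109 + 0.55 × (118 − 109) = 109 + 0.55 × 9 = 113.95 → 114

(100, 114, 114)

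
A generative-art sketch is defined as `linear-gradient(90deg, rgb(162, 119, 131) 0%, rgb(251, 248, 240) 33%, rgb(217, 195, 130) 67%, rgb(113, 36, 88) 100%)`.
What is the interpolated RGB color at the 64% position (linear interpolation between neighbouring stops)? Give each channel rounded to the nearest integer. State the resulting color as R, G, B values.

64% lies between the 33% and 67% stops, so the local fraction is t = (64 − 33)/(67 − 33) = 31/34 ≈ 0.9118.
R = 251 + 0.9118 × (217 − 251) = 219.999 → 220
G = 248 + 0.9118 × (195 − 248) = 199.675 → 200
B = 240 + 0.9118 × (130 − 240) = 139.702 → 140

(220, 200, 140)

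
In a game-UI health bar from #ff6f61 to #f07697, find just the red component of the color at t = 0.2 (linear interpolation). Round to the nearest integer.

252

R₁ = 255 (from #ff6f61), R₂ = 240 (from #f07697).
R = 255 + 0.2 × (240 − 255) = 252 → 252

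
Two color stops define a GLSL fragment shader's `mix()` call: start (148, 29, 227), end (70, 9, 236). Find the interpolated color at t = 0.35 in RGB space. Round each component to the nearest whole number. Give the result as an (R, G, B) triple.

R = 148 + 0.35 × (70 − 148) = 148 + 0.35 × -78 = 120.7 → 121
G = 29 + 0.35 × (9 − 29) = 29 + 0.35 × -20 = 22 → 22
B = 227 + 0.35 × (236 − 227) = 227 + 0.35 × 9 = 230.15 → 230
So the blended color is (121, 22, 230), about #7916e6.

(121, 22, 230)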